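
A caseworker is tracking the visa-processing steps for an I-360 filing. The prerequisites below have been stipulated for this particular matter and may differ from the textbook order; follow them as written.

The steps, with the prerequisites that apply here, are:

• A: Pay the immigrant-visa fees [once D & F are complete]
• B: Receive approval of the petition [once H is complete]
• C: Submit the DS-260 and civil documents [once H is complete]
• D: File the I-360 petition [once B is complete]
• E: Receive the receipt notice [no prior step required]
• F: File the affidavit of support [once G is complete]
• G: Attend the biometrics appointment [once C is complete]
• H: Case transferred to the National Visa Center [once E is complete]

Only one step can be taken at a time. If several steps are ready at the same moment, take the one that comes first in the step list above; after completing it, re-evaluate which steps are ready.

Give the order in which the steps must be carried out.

E has no prerequisites → E first.
That leaves H as the only ready step → H.
B and C are both available; B is listed earlier → B.
C and D are both available; C is listed earlier → C.
Now D and G have their prerequisites met. D is listed earlier, so D next.
G needed C, now all done → G.
That leaves F as the only ready step → F.
A needed D and F, now all done → A.

E, H, B, C, D, G, F, A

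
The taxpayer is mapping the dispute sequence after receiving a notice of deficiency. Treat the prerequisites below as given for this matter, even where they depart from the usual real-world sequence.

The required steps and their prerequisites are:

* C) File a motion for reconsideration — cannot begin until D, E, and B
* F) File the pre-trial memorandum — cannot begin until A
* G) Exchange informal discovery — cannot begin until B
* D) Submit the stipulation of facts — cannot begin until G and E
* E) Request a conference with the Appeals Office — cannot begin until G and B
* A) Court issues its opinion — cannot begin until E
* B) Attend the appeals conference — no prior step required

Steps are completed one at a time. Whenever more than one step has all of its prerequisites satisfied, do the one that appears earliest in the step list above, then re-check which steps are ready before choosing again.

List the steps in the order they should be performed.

B has no prerequisites → B first.
G needed B, now all done → G.
E needed G and B, now all done → E.
Now D and A have their prerequisites met. D is listed earlier, so D next.
C now also ready, so the ready set is {C, A}; C is listed earlier → C.
A needed E, now all done → A.
That leaves F as the only ready step → F.

B, G, E, D, C, A, F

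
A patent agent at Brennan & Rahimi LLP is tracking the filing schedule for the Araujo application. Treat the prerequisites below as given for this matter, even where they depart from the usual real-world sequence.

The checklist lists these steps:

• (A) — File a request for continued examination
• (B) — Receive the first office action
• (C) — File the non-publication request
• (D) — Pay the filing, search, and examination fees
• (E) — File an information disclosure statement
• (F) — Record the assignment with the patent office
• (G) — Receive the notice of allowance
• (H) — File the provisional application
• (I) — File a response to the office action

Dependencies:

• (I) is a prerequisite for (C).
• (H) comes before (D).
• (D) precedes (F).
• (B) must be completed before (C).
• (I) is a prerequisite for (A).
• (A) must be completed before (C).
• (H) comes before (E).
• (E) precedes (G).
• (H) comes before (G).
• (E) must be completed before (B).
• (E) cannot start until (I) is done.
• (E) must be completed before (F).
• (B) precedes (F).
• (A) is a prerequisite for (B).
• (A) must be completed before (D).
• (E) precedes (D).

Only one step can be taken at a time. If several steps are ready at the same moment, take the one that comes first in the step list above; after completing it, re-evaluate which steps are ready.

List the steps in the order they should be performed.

(H), (I), (A), (E), (B), (C), (D), (F), (G)

Nothing is required for (H) and (I). (H) is listed earlier → (H) first.
That leaves (I) as the only ready step → (I).
Now (A) and (E) have their prerequisites met. (A) is listed earlier, so (A) next.
Next only (E) has its prerequisites met → (E).
Now (B), (D) and (G) have their prerequisites met. (B) is listed earlier, so (B) next.
(C), (D) and (G) are all available; (C) is listed earlier → (C).
Ready: (D) and (G). (D) is listed earlier → (D).
(F) and (G) are both available; (F) is listed earlier → (F).
That leaves (G) as the only ready step → (G).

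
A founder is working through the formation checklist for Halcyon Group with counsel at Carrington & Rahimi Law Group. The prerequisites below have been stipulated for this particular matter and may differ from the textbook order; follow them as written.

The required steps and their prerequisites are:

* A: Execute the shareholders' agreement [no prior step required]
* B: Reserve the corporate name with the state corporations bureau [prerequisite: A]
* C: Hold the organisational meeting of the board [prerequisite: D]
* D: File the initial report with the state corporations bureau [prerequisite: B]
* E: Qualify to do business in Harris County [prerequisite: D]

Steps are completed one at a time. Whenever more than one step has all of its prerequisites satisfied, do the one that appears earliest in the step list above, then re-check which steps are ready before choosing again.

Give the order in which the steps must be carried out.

A → B → D → C → E

Only A has no prerequisites, so it is first.
B needed A, now all done → B.
That leaves D as the only ready step → D.
Now C and E have their prerequisites met. C is listed earlier, so C next.
E needed D, now all done → E.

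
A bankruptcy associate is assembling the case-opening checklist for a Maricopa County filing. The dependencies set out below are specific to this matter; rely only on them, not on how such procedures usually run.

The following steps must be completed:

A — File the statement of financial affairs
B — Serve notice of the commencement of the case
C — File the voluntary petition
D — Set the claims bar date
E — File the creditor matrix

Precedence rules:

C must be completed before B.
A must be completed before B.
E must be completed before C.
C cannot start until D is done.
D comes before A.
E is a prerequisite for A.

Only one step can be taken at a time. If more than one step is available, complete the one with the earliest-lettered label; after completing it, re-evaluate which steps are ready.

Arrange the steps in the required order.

Nothing is required for D and E. D has the earlier label → D first.
E is the only step now ready → E.
A and C are both available; A has the earlier label → A.
Next only C has its prerequisites met → C.
B needed A and C, now all done → B.

D E A C B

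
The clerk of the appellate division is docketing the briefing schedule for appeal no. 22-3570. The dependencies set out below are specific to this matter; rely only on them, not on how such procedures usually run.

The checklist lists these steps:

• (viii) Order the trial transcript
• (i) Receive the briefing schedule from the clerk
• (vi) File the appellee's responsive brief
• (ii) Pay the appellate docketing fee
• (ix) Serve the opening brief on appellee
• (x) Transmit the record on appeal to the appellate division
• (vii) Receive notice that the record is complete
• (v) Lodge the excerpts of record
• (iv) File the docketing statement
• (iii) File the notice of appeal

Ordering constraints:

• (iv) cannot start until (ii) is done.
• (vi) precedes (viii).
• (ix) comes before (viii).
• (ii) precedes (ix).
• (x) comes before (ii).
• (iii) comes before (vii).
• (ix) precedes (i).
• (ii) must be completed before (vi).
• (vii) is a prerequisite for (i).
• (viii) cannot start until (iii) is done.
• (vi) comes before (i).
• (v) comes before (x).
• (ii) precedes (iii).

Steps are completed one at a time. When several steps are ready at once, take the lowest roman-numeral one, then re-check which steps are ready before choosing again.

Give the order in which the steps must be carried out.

Only (v) has no prerequisites, so it is first.
(x) is the only step now ready → (x).
(ii) needed (x), now all done → (ii).
Ready: (iii), (iv), (vi) and (ix). (iii) has the earlier label → (iii).
(vii) now also ready, so the ready set is {(iv), (vi), (vii), (ix)}; (iv) has the earlier label → (iv).
(vi), (vii) and (ix) are all available; (vi) has the earlier label → (vi).
Now (vii) and (ix) have their prerequisites met. (vii) has the earlier label, so (vii) next.
Next only (ix) has its prerequisites met → (ix).
(i) and (viii) are both available; (i) has the earlier label → (i).
(viii) needed (iii), (vi) and (ix), now all done → (viii).

(v) (x) (ii) (iii) (iv) (vi) (vii) (ix) (i) (viii)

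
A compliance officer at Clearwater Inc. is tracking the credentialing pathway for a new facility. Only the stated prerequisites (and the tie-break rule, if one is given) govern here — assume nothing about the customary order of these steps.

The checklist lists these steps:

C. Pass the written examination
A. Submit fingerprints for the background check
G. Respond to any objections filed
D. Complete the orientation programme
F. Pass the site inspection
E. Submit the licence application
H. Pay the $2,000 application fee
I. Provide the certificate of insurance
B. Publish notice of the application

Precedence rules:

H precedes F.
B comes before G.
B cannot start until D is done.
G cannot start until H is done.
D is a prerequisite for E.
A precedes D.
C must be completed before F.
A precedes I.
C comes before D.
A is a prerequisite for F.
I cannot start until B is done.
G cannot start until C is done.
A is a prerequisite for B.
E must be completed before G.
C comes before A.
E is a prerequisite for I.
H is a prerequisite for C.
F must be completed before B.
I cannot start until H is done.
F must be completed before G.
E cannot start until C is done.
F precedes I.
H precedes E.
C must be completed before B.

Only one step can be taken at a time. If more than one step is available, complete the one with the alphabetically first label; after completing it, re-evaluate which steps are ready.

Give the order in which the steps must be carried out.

H → C → A → D → E → F → B → G → I

H is the only step with nothing outstanding, so it goes first.
That leaves C as the only ready step → C.
That leaves A as the only ready step → A.
D and F are both available; D has the earlier label → D.
E now also ready, so the ready set is {E, F}; E has the earlier label → E.
F needed A, C and H, now all done → F.
That leaves B as the only ready step → B.
G and I are both available; G has the earlier label → G.
I needed A, B, E, F and H, now all done → I.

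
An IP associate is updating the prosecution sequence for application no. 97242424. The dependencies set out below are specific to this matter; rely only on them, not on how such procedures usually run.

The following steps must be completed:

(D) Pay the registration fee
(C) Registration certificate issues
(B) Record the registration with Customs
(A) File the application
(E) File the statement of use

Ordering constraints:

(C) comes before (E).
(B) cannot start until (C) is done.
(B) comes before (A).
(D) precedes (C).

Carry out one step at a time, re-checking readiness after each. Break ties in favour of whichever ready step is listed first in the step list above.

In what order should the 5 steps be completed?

(D), (C), (B), (A), (E)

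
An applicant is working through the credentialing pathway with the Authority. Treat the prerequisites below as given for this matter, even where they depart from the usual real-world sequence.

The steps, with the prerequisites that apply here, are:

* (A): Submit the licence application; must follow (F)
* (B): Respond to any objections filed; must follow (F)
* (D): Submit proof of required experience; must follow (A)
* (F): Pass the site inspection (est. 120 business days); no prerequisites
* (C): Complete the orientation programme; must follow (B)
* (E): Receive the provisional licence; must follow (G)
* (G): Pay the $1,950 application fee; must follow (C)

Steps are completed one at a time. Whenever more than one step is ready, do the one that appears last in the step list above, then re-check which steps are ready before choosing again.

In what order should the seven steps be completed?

(F) (B) (C) (G) (E) (A) (D)

Only (F) has no prerequisites, so it is first.
(B) and (A) are both available; (B) is listed later → (B).
Ready: (C) and (A). (C) is listed later → (C).
Now (G) and (A) have their prerequisites met. (G) is listed later, so (G) next.
Now (E) and (A) have their prerequisites met. (E) is listed later, so (E) next.
Next only (A) has its prerequisites met → (A).
(D) needed (A), now all done → (D).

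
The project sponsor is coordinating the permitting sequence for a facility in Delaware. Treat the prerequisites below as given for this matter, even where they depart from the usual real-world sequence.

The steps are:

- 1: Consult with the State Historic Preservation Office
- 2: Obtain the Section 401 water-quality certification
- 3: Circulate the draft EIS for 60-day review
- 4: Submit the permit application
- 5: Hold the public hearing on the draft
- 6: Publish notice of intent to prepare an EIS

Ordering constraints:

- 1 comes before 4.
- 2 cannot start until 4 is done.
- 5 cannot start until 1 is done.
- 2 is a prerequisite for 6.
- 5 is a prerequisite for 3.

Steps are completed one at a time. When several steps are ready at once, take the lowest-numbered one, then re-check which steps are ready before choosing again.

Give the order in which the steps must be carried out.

1 → 4 → 2 → 5 → 3 → 6

1 has no prerequisites → 1 first.
Now 4 and 5 have their prerequisites met. 4 has the earlier label, so 4 next.
2 now also ready, so the ready set is {2, 5}; 2 has the earlier label → 2.
5 and 6 are both available; 5 has the earlier label → 5.
Ready: 3 and 6. 3 has the earlier label → 3.
That leaves 6 as the only ready step → 6.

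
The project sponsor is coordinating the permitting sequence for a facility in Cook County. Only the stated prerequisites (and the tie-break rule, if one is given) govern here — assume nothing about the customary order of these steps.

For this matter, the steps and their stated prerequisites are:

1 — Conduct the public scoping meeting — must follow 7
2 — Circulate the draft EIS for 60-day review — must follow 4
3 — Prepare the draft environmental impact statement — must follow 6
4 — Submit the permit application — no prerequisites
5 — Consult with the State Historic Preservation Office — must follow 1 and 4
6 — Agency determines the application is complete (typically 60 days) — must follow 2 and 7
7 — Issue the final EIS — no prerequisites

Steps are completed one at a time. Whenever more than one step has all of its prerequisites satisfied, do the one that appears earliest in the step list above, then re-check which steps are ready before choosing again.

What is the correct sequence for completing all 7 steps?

4, 2, 7, 1, 5, 6, 3

Nothing is required for 4 and 7. 4 is listed earlier → 4 first.
Now 2 and 7 have their prerequisites met. 2 is listed earlier, so 2 next.
That leaves 7 as the only ready step → 7.
Now 1 and 6 have their prerequisites met. 1 is listed earlier, so 1 next.
5 now also ready, so the ready set is {5, 6}; 5 is listed earlier → 5.
6 needed 2 and 7, now all done → 6.
3 needed 6, now all done → 3.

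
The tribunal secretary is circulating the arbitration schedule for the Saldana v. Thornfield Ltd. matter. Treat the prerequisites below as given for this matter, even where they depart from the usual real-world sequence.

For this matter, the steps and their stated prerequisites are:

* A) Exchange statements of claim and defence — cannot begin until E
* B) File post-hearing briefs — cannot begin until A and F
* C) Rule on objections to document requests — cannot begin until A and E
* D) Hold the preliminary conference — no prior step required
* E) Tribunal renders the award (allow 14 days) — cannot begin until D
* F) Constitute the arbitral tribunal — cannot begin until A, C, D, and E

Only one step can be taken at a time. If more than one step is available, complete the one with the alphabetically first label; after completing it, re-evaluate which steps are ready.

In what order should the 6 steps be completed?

D is the only step with nothing outstanding, so it goes first.
That leaves E as the only ready step → E.
A is the only step now ready → A.
C is the only step now ready → C.
That leaves F as the only ready step → F.
B is the only step now ready → B.

D, E, A, C, F, B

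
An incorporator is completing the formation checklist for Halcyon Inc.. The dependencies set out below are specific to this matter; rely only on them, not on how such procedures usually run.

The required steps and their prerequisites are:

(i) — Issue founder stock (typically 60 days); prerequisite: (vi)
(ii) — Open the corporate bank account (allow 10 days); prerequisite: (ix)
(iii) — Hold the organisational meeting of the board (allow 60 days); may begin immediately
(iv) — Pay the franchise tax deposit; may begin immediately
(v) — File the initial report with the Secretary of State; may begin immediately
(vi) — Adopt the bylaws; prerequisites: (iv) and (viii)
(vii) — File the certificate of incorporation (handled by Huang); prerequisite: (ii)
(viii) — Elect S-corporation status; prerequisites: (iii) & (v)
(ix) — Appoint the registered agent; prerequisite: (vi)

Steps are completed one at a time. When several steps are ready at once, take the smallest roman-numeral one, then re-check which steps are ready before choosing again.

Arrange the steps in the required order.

(iii), (iv) and (v) have no prerequisites; (iii) has the earlier label, so (iii) is first.
Now (iv) and (v) have their prerequisites met. (iv) has the earlier label, so (iv) next.
(v) is the only step now ready → (v).
(viii) needed (iii) and (v), now all done → (viii).
(vi) is the only step now ready → (vi).
Now (i) and (ix) have their prerequisites met. (i) has the earlier label, so (i) next.
(ix) is the only step now ready → (ix).
(ii) needed (ix), now all done → (ii).
(vii) needed (ii), now all done → (vii).

(iii), (iv), (v), (viii), (vi), (i), (ix), (ii), (vii)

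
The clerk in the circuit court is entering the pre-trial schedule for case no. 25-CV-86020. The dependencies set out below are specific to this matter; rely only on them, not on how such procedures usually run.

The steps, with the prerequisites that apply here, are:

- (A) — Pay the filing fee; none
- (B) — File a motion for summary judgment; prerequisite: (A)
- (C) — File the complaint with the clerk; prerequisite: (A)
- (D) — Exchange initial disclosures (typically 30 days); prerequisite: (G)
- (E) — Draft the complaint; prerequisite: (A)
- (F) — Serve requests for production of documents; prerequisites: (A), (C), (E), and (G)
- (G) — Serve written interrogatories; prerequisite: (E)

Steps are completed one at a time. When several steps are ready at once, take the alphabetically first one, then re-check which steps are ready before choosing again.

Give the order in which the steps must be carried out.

(A), (B), (C), (E), (G), (D), (F)

(A) has no prerequisites → (A) first.
Ready: (B), (C) and (E). (B) has the earlier label → (B).
(C) and (E) are both available; (C) has the earlier label → (C).
(E) is the only step now ready → (E).
That leaves (G) as the only ready step → (G).
Now (D) and (F) have their prerequisites met. (D) has the earlier label, so (D) next.
Next only (F) has its prerequisites met → (F).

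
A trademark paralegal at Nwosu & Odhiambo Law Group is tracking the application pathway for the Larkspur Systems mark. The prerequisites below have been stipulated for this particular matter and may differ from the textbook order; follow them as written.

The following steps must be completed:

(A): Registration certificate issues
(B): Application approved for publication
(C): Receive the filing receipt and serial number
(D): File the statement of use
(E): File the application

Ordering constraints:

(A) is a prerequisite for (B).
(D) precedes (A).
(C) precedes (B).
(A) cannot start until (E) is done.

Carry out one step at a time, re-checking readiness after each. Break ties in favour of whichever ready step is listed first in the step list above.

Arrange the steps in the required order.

(C), (D), (E), (A), (B)

(C), (D) and (E) have no prerequisites; (C) is listed earlier, so (C) is first.
(D) and (E) are both available; (D) is listed earlier → (D).
That leaves (E) as the only ready step → (E).
Next only (A) has its prerequisites met → (A).
That leaves (B) as the only ready step → (B).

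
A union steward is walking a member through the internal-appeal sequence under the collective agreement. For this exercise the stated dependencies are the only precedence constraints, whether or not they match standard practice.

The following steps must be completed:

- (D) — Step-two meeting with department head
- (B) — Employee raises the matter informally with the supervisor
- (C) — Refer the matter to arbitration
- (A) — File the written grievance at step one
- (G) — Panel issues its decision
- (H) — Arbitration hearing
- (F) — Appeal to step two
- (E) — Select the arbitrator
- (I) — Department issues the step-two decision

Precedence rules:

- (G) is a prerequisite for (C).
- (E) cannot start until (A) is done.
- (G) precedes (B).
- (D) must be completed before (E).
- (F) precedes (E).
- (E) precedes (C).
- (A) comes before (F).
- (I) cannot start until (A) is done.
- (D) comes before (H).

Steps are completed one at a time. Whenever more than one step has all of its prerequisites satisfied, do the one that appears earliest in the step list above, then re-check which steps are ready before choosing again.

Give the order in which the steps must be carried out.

(D), (A) and (G) have no prerequisites; (D) is listed earlier, so (D) is first.
Ready: (A), (G) and (H). (A) is listed earlier → (A).
(F) and (I) now also ready, so the ready set is {(G), (H), (F), (I)}; (G) is listed earlier → (G).
Ready: (B), (H), (F) and (I). (B) is listed earlier → (B).
Now (H), (F) and (I) have their prerequisites met. (H) is listed earlier, so (H) next.
Ready: (F) and (I). (F) is listed earlier → (F).
(E) now also ready, so the ready set is {(E), (I)}; (E) is listed earlier → (E).
(C) now also ready, so the ready set is {(C), (I)}; (C) is listed earlier → (C).
That leaves (I) as the only ready step → (I).

(D) → (A) → (G) → (B) → (H) → (F) → (E) → (C) → (I)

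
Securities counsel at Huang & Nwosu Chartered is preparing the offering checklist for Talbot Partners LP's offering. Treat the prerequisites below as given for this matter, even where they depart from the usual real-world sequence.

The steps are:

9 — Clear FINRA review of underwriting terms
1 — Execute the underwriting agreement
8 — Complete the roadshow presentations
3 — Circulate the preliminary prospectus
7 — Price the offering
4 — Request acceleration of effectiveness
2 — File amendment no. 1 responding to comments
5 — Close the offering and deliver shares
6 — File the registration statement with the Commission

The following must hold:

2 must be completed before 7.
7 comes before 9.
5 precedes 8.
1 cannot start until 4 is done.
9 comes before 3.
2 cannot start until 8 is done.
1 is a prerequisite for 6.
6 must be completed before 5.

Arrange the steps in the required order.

4, 1, 6, 5, 8, 2, 7, 9, 3

4 has no prerequisites → 4 first.
Next only 1 has its prerequisites met → 1.
6 needed 1, now all done → 6.
5 is the only step now ready → 5.
8 needed 5, now all done → 8.
2 is the only step now ready → 2.
That leaves 7 as the only ready step → 7.
That leaves 9 as the only ready step → 9.
3 is the only step now ready → 3.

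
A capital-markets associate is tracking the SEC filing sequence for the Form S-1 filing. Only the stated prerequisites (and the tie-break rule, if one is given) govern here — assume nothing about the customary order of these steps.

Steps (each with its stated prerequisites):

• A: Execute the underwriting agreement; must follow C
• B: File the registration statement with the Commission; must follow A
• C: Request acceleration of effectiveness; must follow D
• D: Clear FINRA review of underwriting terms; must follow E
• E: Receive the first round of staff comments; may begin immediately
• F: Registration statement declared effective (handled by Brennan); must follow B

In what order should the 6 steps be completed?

E, D, C, A, B, F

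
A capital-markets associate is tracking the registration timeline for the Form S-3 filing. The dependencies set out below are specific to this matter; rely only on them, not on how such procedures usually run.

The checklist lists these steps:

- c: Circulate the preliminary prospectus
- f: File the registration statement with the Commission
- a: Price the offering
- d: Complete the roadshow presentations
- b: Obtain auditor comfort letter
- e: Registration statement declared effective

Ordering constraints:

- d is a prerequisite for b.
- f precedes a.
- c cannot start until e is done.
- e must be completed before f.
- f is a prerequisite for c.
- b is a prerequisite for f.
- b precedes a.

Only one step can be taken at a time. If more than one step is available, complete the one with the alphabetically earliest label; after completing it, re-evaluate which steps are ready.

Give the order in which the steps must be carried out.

d and e have no prerequisites; d has the earlier label, so d is first.
b now also ready, so the ready set is {b, e}; b has the earlier label → b.
That leaves e as the only ready step → e.
That leaves f as the only ready step → f.
a and c are both available; a has the earlier label → a.
That leaves c as the only ready step → c.

d → b → e → f → a → c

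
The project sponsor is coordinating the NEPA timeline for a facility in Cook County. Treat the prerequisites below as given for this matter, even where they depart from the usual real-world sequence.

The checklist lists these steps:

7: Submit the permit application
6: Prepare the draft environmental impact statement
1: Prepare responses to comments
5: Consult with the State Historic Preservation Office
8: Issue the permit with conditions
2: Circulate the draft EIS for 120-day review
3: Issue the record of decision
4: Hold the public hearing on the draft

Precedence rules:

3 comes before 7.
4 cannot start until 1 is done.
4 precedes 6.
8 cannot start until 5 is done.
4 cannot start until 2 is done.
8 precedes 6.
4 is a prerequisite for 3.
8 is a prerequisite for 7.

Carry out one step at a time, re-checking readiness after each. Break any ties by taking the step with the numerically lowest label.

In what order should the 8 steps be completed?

1, 2 and 5 have no prerequisites; 1 has the earlier label, so 1 is first.
Now 2 and 5 have their prerequisites met. 2 has the earlier label, so 2 next.
4 and 5 are both available; 4 has the earlier label → 4.
3 now also ready, so the ready set is {3, 5}; 3 has the earlier label → 3.
5 is the only step now ready → 5.
8 needed 5, now all done → 8.
Now 6 and 7 have their prerequisites met. 6 has the earlier label, so 6 next.
Next only 7 has its prerequisites met → 7.

1, 2, 4, 3, 5, 8, 6, 7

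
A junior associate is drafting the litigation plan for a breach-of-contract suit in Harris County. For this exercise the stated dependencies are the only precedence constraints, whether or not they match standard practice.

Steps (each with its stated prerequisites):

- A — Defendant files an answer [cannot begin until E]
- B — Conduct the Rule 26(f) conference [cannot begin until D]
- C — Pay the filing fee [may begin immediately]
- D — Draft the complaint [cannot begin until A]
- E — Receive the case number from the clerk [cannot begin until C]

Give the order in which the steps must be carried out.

C, E, A, D, B

C has no prerequisites → C first.
E is the only step now ready → E.
Next only A has its prerequisites met → A.
D is the only step now ready → D.
B needed D, now all done → B.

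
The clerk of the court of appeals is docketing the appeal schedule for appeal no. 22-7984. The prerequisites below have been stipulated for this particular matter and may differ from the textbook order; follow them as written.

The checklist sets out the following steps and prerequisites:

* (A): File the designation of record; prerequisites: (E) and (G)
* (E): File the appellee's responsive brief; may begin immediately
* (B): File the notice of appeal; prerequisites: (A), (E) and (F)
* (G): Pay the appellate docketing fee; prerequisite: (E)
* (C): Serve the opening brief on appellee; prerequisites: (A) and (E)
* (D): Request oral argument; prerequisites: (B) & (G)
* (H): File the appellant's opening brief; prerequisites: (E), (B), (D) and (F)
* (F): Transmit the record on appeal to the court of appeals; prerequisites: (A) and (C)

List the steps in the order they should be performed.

(E) is the only step with nothing outstanding, so it goes first.
Next only (G) has its prerequisites met → (G).
Next only (A) has its prerequisites met → (A).
(C) needed (A) and (E), now all done → (C).
(F) needed (A) and (C), now all done → (F).
(B) needed (A), (E) and (F), now all done → (B).
(D) needed (B) and (G), now all done → (D).
Next only (H) has its prerequisites met → (H).

(E), (G), (A), (C), (F), (B), (D), (H)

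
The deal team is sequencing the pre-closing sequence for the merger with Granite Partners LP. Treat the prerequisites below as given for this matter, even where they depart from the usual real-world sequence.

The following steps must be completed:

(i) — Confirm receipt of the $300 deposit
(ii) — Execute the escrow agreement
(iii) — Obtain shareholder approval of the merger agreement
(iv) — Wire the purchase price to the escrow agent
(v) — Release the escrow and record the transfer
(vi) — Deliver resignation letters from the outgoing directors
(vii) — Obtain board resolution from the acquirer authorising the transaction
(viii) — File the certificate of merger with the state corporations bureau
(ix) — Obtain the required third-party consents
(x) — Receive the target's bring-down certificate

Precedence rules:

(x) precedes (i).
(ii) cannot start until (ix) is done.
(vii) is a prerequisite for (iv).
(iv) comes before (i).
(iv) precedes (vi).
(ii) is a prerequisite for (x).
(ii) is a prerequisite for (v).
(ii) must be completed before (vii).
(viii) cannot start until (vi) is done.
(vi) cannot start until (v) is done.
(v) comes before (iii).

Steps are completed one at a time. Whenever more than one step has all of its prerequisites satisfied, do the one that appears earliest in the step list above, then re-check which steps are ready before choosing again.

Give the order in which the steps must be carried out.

(ix) → (ii) → (v) → (iii) → (vii) → (iv) → (vi) → (viii) → (x) → (i)

(ix) has no prerequisites → (ix) first.
That leaves (ii) as the only ready step → (ii).
Ready: (v), (vii) and (x). (v) is listed earlier → (v).
Ready: (iii), (vii) and (x). (iii) is listed earlier → (iii).
Now (vii) and (x) have their prerequisites met. (vii) is listed earlier, so (vii) next.
(iv) now also ready, so the ready set is {(iv), (x)}; (iv) is listed earlier → (iv).
Ready: (vi) and (x). (vi) is listed earlier → (vi).
(viii) and (x) are both available; (viii) is listed earlier → (viii).
(x) needed (ii), now all done → (x).
(i) needed (iv) and (x), now all done → (i).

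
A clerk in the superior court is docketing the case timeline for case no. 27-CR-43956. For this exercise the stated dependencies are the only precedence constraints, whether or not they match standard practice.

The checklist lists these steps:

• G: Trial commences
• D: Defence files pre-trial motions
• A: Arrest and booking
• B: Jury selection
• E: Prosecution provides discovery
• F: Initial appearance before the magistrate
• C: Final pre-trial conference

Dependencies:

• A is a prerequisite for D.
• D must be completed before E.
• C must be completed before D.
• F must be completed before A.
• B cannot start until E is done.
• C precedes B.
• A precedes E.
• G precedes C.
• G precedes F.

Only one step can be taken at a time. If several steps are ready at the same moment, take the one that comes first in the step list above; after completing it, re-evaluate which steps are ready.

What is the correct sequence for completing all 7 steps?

G has no prerequisites → G first.
Ready: F and C. F is listed earlier → F.
Now A and C have their prerequisites met. A is listed earlier, so A next.
That leaves C as the only ready step → C.
Next only D has its prerequisites met → D.
E needed D and A, now all done → E.
That leaves B as the only ready step → B.

G, F, A, C, D, E, B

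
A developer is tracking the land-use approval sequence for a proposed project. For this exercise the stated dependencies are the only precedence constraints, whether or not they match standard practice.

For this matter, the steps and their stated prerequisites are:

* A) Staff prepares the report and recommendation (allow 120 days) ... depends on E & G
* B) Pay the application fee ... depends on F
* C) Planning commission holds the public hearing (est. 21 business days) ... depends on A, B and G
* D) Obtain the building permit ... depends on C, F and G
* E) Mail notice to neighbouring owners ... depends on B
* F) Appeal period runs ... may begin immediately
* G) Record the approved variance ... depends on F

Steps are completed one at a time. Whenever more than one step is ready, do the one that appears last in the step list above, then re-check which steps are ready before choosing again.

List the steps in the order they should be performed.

F is the only step with nothing outstanding, so it goes first.
Ready: G and B. G is listed later → G.
B is the only step now ready → B.
E is the only step now ready → E.
Next only A has its prerequisites met → A.
C needed G, B and A, now all done → C.
D is the only step now ready → D.

F → G → B → E → A → C → D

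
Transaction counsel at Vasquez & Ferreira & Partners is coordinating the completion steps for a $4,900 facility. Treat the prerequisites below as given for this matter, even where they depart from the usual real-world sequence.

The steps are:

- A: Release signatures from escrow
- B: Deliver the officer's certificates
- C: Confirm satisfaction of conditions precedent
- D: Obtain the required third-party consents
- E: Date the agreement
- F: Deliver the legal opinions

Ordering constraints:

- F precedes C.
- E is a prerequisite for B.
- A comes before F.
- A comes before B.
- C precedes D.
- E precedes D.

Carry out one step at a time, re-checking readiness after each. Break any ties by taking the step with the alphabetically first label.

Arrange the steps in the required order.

A, E, B, F, C, D

A and E have no prerequisites; A has the earlier label, so A is first.
Ready: E and F. E has the earlier label → E.
Now B and F have their prerequisites met. B has the earlier label, so B next.
F needed A, now all done → F.
C needed F, now all done → C.
D is the only step now ready → D.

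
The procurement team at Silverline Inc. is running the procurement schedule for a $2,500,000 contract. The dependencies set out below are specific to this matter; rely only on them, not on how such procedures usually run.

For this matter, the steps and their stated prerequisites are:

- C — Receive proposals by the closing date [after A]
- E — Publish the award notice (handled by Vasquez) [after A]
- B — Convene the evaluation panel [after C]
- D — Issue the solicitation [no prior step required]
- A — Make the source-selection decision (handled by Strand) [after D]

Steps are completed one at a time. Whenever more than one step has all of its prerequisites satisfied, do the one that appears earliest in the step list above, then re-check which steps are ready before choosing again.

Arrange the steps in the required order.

D, A, C, E, B

D is the only step with nothing outstanding, so it goes first.
That leaves A as the only ready step → A.
C and E are both available; C is listed earlier → C.
B now also ready, so the ready set is {E, B}; E is listed earlier → E.
B needed C, now all done → B.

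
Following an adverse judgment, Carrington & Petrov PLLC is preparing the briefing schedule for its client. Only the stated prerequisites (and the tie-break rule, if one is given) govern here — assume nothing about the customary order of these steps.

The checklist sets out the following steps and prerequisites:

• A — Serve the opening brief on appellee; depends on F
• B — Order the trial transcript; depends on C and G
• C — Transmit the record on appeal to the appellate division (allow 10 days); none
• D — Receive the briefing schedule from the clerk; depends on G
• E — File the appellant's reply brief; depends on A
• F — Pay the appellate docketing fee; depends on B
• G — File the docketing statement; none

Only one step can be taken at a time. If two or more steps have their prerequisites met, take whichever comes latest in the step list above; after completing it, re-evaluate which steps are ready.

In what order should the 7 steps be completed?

G D C B F A E

G and C have no prerequisites; G is listed later, so G is first.
D and C are both available; D is listed later → D.
C is the only step now ready → C.
B is the only step now ready → B.
F is the only step now ready → F.
A needed F, now all done → A.
E needed A, now all done → E.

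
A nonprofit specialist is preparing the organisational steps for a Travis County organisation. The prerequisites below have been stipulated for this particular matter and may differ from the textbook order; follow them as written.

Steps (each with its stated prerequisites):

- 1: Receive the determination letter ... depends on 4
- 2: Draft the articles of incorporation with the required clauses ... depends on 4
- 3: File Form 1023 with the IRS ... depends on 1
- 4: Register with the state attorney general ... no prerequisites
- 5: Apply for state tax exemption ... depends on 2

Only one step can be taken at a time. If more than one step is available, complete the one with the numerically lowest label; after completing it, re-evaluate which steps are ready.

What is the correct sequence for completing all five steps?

4 is the only step with nothing outstanding, so it goes first.
Ready: 1 and 2. 1 has the earlier label → 1.
3 now also ready, so the ready set is {2, 3}; 2 has the earlier label → 2.
5 now also ready, so the ready set is {3, 5}; 3 has the earlier label → 3.
Next only 5 has its prerequisites met → 5.

4 1 2 3 5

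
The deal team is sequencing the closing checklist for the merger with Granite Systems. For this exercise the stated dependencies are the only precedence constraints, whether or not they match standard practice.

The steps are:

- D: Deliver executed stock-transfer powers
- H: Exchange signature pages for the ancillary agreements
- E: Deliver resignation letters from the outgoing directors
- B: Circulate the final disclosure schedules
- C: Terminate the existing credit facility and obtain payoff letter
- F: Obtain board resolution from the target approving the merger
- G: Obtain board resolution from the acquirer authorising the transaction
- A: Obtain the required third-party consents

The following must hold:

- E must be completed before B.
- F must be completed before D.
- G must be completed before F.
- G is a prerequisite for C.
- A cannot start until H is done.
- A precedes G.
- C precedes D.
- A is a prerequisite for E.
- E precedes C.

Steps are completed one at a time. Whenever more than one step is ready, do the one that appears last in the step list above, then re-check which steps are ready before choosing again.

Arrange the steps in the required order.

H, A, G, F, E, C, B, D

H has no prerequisites → H first.
A needed H, now all done → A.
Now G and E have their prerequisites met. G is listed later, so G next.
Ready: F and E. F is listed later → F.
E needed A, now all done → E.
Now C and B have their prerequisites met. C is listed later, so C next.
B and D are both available; B is listed later → B.
That leaves D as the only ready step → D.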